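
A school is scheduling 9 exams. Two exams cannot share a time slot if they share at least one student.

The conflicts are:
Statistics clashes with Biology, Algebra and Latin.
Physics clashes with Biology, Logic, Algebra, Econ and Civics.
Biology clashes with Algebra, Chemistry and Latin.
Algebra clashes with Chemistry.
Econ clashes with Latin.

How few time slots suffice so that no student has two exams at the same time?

Statistics, Biology, Latin all conflict with each other, so at least 3 time slots are needed.
3 time slots suffice: time slot 1 → {Statistics, Physics, Chemistry}; time slot 2 → {Biology, Logic, Econ, Civics}; time slot 3 → {Algebra, Latin}. Every pair that conflicts lands in different time slots.

3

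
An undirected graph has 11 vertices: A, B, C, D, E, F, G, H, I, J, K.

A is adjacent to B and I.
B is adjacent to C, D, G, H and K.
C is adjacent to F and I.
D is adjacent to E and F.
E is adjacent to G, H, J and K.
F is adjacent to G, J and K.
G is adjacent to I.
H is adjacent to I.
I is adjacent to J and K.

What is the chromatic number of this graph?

2

B and H are adjacent, so at least 2 colors are needed.
2 colors suffice: A=2, B=1, C=2, D=2, E=1, F=1, G=2, H=2, I=1, J=2, K=2. Each edge has distinct colors on its endpoints.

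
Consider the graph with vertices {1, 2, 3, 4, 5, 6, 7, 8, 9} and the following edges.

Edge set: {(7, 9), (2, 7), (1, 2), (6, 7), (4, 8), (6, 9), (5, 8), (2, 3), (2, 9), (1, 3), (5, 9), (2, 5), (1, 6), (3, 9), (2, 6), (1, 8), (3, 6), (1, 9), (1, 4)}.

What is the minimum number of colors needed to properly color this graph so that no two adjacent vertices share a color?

1, 2, 3, 6, 9 are pairwise adjacent (a clique of size 5), so at least 5 colors are needed.
A valid assignment using 5 colors: 1=c, 2=a, 3=e, 4=b, 5=c, 6=d, 7=c, 8=a, 9=b. Each edge has distinct colors on its endpoints.

5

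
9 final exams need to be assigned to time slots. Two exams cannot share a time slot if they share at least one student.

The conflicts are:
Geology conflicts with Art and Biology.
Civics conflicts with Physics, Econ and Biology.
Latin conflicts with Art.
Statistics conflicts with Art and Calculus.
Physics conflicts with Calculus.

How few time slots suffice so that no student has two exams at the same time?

3

The cycle Statistics-Calculus-Physics-Civics-Biology-Geology-Art-Statistics has odd length 7, so it cannot be 2-colored; at least 3 time slots are needed.
3 time slots suffice: time slot 1 → {Civics, Art, Calculus}; time slot 2 → {Geology, Latin, Statistics, Physics, Econ}; time slot 3 → {Biology}. No two conflicting exams share a time slot.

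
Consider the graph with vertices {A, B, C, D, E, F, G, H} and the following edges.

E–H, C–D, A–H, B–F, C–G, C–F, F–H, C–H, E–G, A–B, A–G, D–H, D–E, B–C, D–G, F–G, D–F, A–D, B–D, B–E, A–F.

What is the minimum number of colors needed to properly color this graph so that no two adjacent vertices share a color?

4

A, D, F, G are mutually adjacent (a clique of size 4), so at least 4 colors are needed.
4 colors suffice: color red → {D}; color blue → {E, F}; color green → {A, C}; color yellow → {B, G, H}. Each edge has distinct colors on its endpoints.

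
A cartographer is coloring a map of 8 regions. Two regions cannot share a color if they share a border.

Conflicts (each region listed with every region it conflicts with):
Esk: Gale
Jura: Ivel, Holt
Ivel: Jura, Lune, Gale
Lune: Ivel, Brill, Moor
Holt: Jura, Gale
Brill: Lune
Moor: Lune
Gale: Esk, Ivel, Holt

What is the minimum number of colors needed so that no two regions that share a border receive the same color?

2

Lune and Brill conflict, so at least 2 colors are needed.
2 colors suffice: Esk=2, Jura=1, Ivel=2, Lune=1, Holt=2, Brill=2, Moor=2, Gale=1. No two conflicting regions share a color.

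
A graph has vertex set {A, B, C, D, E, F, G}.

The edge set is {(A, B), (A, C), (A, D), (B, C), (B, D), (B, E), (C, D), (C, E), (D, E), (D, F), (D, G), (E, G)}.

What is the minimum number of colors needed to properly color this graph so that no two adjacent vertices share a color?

A, B, C, D are mutually adjacent (a clique of size 4), so at least 4 colors are needed.
4 colors suffice: color red → {D}; color blue → {C, F, G}; color green → {B}; color yellow → {A, E}. No two adjacent vertices share a color.

4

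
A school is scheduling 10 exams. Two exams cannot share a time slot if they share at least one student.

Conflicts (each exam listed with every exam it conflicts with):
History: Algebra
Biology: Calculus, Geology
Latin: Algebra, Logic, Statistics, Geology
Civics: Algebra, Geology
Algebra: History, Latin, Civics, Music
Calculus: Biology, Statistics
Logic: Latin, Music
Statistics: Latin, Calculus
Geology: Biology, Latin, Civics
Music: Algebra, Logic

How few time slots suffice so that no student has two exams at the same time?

3

The cycle Calculus-Statistics-Latin-Geology-Biology-Calculus has odd length 5, so it cannot be 2-colored; at least 3 time slots are needed.
Using 3 time slots: History=1, Biology=1, Latin=1, Civics=1, Algebra=2, Calculus=2, Logic=2, Statistics=3, Geology=2, Music=1. Every pair that conflicts lands in different time slots.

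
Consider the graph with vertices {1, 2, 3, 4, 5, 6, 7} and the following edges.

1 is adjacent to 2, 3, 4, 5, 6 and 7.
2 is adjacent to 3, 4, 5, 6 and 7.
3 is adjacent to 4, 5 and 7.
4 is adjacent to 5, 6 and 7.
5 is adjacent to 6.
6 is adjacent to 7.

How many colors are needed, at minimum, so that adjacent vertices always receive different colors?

1, 2, 3, 4, 7 are pairwise adjacent (a clique of size 5), so at least 5 colors are needed.
5 colors suffice: color red → {2}; color blue → {4}; color green → {1}; color yellow → {3, 6}; color purple → {5, 7}. No two adjacent vertices share a color.

5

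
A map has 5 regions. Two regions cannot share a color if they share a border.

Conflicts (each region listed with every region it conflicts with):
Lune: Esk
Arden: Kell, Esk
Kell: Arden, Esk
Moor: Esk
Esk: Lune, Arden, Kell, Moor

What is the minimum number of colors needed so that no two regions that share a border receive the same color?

Arden, Kell, Esk are mutually in conflict, so at least 3 colors are needed.
A valid assignment using 3 colors: Lune=2, Arden=2, Kell=3, Moor=2, Esk=1. No two conflicting regions share a color.

3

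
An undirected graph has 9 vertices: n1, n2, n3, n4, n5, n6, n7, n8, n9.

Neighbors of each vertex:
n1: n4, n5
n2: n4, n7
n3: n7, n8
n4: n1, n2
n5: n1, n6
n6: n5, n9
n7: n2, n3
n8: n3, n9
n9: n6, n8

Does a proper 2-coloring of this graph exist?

No

The cycle n4-n2-n7-n3-n8-n9-n6-n5-n1-n4 has odd length 9, so it cannot be 2-colored; at least 3 colors are needed.
So 2 colors are not enough.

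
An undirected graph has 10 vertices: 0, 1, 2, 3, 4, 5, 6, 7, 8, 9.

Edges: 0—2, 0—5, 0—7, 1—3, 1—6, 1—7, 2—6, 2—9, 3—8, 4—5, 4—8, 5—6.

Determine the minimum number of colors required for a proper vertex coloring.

3

The cycle 1-7-0-5-6-1 has odd length 5, so it cannot be 2-colored; at least 3 colors are needed.
A valid assignment using 3 colors: 0=a, 1=a, 2=b, 3=c, 4=a, 5=b, 6=c, 7=b, 8=b, 9=a. Each edge has distinct colors on its endpoints.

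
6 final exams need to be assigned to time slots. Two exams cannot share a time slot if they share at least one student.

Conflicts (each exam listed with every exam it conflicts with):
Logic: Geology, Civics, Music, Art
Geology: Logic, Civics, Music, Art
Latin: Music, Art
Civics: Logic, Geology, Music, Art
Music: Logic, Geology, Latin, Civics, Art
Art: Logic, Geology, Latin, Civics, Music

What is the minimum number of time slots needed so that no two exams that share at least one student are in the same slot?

Logic, Geology, Civics, Music, Art pairwise conflict, so at least 5 time slots are needed.
5 time slots suffice: time slot 1 → {Music}; time slot 2 → {Art}; time slot 3 → {Latin, Civics}; time slot 4 → {Logic}; time slot 5 → {Geology}. Each listed conflict is separated.

5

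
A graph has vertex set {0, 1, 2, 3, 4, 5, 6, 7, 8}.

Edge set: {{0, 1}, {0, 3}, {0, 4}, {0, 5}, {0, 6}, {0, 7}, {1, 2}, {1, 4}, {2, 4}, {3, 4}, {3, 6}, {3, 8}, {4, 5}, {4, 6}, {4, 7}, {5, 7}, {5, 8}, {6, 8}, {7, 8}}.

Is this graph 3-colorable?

No

0, 4, 5, 7 are mutually adjacent (a clique of size 4), so at least 4 colors are needed.
So 3 colors are not enough.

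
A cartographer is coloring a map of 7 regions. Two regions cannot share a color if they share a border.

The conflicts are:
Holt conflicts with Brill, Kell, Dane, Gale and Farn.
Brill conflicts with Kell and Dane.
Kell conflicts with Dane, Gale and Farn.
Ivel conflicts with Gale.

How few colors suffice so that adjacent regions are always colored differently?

4

Holt, Brill, Kell, Dane pairwise conflict, so at least 4 colors are needed.
4 colors suffice: color 1 → {Holt, Ivel}; color 2 → {Kell}; color 3 → {Brill, Gale, Farn}; color 4 → {Dane}. Every pair that conflicts lands in different colors.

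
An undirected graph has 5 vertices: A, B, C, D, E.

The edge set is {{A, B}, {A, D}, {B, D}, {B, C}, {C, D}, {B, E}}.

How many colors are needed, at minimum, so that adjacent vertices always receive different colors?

3

B, C, D are pairwise adjacent, so at least 3 colors are needed.
3 colors suffice: color 1 → {B}; color 2 → {D, E}; color 3 → {A, C}. No two adjacent vertices share a color.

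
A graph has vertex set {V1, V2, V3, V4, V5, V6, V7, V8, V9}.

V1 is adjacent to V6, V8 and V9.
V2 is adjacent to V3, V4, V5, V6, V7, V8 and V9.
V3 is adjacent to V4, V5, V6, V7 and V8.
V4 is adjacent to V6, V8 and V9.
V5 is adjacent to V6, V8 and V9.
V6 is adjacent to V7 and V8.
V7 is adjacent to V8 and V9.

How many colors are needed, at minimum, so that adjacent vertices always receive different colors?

5

V2, V3, V5, V6, V8 are pairwise adjacent (a clique of size 5), so at least 5 colors are needed.
A valid assignment using 5 colors: V1=1, V2=1, V3=4, V4=5, V5=5, V6=3, V7=5, V8=2, V9=2. No two adjacent vertices share a color.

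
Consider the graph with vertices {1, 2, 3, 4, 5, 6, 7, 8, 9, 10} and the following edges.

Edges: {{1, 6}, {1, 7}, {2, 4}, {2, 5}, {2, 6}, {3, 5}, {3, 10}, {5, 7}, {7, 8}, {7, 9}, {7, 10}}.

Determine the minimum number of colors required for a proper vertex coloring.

The cycle 2-5-7-1-6-2 has odd length 5, so it cannot be 2-colored; at least 3 colors are needed.
3 colors suffice: 1=c, 2=a, 3=a, 4=b, 5=b, 6=b, 7=a, 8=b, 9=b, 10=b. Every edge joins two different colors.

3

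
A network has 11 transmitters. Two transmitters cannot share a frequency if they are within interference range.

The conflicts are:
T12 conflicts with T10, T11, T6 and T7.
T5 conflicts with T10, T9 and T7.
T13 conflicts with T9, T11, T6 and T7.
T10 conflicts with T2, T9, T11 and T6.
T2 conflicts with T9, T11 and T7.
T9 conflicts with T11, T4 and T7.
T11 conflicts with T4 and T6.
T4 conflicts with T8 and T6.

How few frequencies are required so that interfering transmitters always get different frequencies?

T12, T10, T11, T6 pairwise conflict, so at least 4 frequencies are needed.
4 frequencies suffice: frequency 1 → {T9, T8, T6}; frequency 2 → {T11, T7}; frequency 3 → {T13, T10, T4}; frequency 4 → {T12, T5, T2}. Each listed conflict is separated.

4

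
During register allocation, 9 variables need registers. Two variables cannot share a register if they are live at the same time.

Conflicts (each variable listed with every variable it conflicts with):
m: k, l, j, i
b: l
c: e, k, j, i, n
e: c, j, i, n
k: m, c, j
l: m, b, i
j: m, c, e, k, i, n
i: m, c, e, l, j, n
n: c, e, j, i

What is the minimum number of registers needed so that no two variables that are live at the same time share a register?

c, e, j, i, n pairwise conflict, so at least 5 registers are needed.
5 registers suffice: register 1 → {l, j}; register 2 → {b, k, i}; register 3 → {m, c}; register 4 → {e}; register 5 → {n}. Every pair that conflicts lands in different registers.

5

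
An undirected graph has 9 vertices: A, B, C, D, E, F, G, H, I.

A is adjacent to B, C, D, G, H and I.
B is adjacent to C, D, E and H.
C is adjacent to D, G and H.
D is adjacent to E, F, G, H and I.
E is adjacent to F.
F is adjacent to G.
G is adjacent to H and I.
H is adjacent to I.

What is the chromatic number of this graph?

5

A, D, G, H, I are pairwise adjacent (a clique of size 5), so at least 5 colors are needed.
A valid assignment using 5 colors: A=green, B=blue, C=purple, D=red, E=yellow, F=green, G=blue, H=yellow, I=purple. No two adjacent vertices share a color.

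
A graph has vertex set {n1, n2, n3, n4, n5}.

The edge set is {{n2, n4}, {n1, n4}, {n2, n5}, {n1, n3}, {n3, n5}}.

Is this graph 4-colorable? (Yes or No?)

Yes

The chromatic number is 3. The cycle n1-n3-n5-n2-n4-n1 has odd length 5, so it cannot be 2-colored; at least 3 colors are needed.
3 colors suffice: color 1 → {n4, n5}; color 2 → {n2, n3}; color 3 → {n1}.
Since 4 ≥ 3, a proper 4-coloring certainly exists.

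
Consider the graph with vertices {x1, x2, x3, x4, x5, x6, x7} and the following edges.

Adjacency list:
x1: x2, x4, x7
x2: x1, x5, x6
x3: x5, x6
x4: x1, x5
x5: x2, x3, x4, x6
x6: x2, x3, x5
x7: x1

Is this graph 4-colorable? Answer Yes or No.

The chromatic number is 3. x3, x5, x6 form a triangle, so at least 3 colors are needed.
A valid assignment using 3 colors: x1=1, x2=3, x3=3, x4=2, x5=1, x6=2, x7=2.
Since 4 ≥ 3, a proper 4-coloring certainly exists.

Yes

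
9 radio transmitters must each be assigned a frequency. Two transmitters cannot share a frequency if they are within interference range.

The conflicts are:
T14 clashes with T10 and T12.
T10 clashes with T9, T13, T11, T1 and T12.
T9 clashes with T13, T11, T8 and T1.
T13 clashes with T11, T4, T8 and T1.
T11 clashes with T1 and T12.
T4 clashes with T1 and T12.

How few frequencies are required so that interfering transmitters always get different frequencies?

T10, T9, T13, T11, T1 are mutually in conflict, so at least 5 frequencies are needed.
A valid assignment using 5 frequencies: T14=3, T10=2, T9=5, T13=1, T11=3, T4=2, T8=2, T1=4, T12=1. No two conflicting transmitters share a frequency.

5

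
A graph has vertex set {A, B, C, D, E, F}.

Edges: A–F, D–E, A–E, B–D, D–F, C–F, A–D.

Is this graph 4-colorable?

The chromatic number is 3. A, D, F are pairwise adjacent, so at least 3 colors are needed.
3 colors suffice: color red → {C, D}; color blue → {B, E, F}; color green → {A}.
Since 4 ≥ 3, a proper 4-coloring certainly exists.

Yes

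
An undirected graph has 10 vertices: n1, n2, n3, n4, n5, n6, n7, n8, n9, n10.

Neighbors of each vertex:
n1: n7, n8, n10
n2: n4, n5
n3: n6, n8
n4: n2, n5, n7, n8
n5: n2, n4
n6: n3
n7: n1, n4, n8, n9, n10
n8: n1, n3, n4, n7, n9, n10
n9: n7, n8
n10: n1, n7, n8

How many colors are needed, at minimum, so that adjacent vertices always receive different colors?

n1, n7, n8, n10 are pairwise adjacent (a clique of size 4), so at least 4 colors are needed.
4 colors suffice: color R → {n2, n6, n8}; color B → {n3, n5, n7}; color G → {n1, n4, n9}; color Y → {n10}. Each edge has distinct colors on its endpoints.

4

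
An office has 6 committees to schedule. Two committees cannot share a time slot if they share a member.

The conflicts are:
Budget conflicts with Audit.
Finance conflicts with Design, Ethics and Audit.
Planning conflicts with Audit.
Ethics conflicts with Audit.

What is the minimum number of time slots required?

Finance, Ethics, Audit are mutually in conflict, so at least 3 time slots are needed.
A valid assignment using 3 time slots: Budget=2, Finance=2, Design=1, Planning=2, Ethics=3, Audit=1. Every pair that conflicts lands in different time slots.

3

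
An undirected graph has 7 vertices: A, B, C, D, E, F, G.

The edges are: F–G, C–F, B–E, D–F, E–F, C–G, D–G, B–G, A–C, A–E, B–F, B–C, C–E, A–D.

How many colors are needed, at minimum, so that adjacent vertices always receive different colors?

4

B, C, E, F are pairwise adjacent (a clique of size 4), so at least 4 colors are needed.
4 colors suffice: color 1 → {C, D}; color 2 → {A, F}; color 3 → {E, G}; color 4 → {B}. Each edge has distinct colors on its endpoints.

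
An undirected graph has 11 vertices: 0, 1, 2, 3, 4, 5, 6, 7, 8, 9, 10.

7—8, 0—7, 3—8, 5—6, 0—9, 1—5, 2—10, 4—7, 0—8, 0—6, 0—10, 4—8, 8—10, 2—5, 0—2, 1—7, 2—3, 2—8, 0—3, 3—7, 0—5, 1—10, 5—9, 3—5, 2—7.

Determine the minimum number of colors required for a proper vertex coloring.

0, 2, 3, 7, 8 are mutually adjacent (a clique of size 5), so at least 5 colors are needed.
5 colors suffice: color a → {0, 1, 4}; color b → {2, 6, 9}; color c → {5, 8}; color d → {7, 10}; color e → {3}. Every edge joins two different colors.

5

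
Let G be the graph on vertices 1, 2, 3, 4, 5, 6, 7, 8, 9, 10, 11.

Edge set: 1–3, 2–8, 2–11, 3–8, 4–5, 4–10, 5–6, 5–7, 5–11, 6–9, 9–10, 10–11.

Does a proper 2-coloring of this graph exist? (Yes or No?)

No

The cycle 9-10-11-5-6-9 has odd length 5, so it cannot be 2-colored; at least 3 colors are needed.
So 2 colors are not enough.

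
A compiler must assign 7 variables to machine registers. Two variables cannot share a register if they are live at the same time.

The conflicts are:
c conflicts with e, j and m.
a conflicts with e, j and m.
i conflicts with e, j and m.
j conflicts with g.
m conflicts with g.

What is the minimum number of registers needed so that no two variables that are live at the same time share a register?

2

j and g conflict, so at least 2 registers are needed.
Using 2 registers: c=2, a=2, i=2, e=1, j=1, m=1, g=2. No two conflicting variables share a register.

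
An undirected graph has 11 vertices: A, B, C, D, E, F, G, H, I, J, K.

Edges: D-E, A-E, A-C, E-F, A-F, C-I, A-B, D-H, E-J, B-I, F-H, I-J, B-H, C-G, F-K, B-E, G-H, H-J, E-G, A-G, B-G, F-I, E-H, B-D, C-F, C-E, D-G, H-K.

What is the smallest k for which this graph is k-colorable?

5

B, D, E, G, H are mutually adjacent (a clique of size 5), so at least 5 colors are needed.
5 colors suffice: A=purple, B=green, C=blue, D=purple, E=red, F=green, G=yellow, H=blue, I=red, J=green, K=red. Every edge joins two different colors.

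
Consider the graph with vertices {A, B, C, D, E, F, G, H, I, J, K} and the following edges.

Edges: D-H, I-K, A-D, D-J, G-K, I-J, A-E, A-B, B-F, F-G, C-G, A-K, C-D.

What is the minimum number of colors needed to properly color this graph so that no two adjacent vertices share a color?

The cycle A-D-J-I-K-A has odd length 5, so it cannot be 2-colored; at least 3 colors are needed.
3 colors suffice: color 1 → {A, G, H, J}; color 2 → {B, D, E, K}; color 3 → {C, F, I}. Every edge joins two different colors.

3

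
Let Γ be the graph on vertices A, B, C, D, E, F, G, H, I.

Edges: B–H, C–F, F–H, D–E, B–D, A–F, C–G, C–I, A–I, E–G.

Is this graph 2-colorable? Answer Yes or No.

The cycle H-F-C-G-E-D-B-H has odd length 7, so it cannot be 2-colored; at least 3 colors are needed.
So 2 colors are not enough.

No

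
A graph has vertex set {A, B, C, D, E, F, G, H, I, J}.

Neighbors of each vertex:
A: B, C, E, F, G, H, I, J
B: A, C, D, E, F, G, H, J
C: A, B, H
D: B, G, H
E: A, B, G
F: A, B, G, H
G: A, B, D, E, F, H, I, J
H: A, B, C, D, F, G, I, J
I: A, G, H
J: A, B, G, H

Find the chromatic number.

5

A, B, G, H, J form a clique, so at least 5 colors are needed.
One proper 5-coloring: A=4, B=3, C=2, D=4, E=1, F=5, G=2, H=1, I=3, J=5. Every edge joins two different colors.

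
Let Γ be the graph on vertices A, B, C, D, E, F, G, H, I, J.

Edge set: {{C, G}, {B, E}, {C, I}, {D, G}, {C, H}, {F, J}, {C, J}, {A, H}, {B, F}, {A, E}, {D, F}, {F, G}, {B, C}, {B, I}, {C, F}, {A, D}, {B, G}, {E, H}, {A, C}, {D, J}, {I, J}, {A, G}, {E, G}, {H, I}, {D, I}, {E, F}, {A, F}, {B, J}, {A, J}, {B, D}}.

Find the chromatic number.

4

A, C, F, G are pairwise adjacent (a clique of size 4), so at least 4 colors are needed.
One proper 4-coloring: A=1, B=1, C=2, D=2, E=2, F=3, G=4, H=4, I=3, J=4. Each edge has distinct colors on its endpoints.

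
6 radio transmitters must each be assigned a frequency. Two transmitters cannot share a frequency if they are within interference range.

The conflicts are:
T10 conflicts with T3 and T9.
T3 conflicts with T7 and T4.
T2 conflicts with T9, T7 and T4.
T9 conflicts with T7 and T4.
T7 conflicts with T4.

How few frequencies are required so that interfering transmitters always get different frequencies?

T2, T9, T7, T4 pairwise conflict, so at least 4 frequencies are needed.
4 frequencies suffice: frequency 1 → {T3, T9}; frequency 2 → {T10, T4}; frequency 3 → {T7}; frequency 4 → {T2}. No two conflicting transmitters share a frequency.

4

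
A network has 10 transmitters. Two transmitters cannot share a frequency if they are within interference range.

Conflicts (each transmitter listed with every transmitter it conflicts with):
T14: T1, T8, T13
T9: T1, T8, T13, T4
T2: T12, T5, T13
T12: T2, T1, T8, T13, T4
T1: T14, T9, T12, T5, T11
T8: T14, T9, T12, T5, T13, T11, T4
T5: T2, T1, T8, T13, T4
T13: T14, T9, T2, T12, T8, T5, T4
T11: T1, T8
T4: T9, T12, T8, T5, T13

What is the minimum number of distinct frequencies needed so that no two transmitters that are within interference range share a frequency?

4

T9, T8, T13, T4 all conflict with each other, so at least 4 frequencies are needed.
4 frequencies suffice: T14=3, T9=4, T2=2, T12=4, T1=1, T8=2, T5=4, T13=1, T11=3, T4=3. Every pair that conflicts lands in different frequencies.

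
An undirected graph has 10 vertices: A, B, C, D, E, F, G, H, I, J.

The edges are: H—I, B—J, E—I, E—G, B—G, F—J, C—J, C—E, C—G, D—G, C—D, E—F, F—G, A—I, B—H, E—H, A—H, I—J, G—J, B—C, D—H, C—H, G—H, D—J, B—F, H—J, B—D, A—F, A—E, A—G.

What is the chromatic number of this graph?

6

B, C, D, G, H, J are mutually adjacent (a clique of size 6), so at least 6 colors are needed.
One proper 6-coloring: A=4, B=5, C=4, D=6, E=3, F=1, G=2, H=1, I=2, J=3. Every edge joins two different colors.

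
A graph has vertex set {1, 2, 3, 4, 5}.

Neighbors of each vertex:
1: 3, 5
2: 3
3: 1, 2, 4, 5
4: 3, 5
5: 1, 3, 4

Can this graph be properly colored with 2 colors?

No

1, 3, 5 are pairwise adjacent, so at least 3 colors are needed.
So 2 colors are not enough.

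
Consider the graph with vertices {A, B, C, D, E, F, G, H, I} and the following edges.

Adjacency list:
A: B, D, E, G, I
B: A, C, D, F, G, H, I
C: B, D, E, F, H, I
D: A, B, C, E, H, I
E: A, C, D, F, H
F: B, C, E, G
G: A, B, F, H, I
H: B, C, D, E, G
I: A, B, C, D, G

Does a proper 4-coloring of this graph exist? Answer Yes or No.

Yes

The chromatic number is 4. A, B, D, I are mutually adjacent (a clique of size 4), so at least 4 colors are needed.
One proper 4-coloring: A=3, B=1, C=3, D=2, E=1, F=4, G=2, H=4, I=4.
That is already a proper 4-coloring.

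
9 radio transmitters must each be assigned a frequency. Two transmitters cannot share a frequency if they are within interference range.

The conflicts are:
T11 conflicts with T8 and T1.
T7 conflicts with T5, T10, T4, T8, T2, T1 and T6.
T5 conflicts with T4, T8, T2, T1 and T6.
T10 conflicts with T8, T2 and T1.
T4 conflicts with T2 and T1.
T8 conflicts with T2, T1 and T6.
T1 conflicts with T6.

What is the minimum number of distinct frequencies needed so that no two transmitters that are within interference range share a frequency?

T7, T5, T8, T1, T6 all conflict with each other, so at least 5 frequencies are needed.
5 frequencies suffice: frequency 1 → {T4, T8}; frequency 2 → {T2, T1}; frequency 3 → {T11, T7}; frequency 4 → {T5, T10}; frequency 5 → {T6}. Each listed conflict is separated.

5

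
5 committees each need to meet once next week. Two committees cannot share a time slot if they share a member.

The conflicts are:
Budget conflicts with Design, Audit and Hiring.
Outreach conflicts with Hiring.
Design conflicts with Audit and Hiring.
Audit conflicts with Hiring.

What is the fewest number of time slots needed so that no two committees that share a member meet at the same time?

4

Budget, Design, Audit, Hiring are mutually in conflict, so at least 4 time slots are needed.
4 time slots suffice: time slot 1 → {Hiring}; time slot 2 → {Outreach, Audit}; time slot 3 → {Design}; time slot 4 → {Budget}. No two conflicting committees share a time slot.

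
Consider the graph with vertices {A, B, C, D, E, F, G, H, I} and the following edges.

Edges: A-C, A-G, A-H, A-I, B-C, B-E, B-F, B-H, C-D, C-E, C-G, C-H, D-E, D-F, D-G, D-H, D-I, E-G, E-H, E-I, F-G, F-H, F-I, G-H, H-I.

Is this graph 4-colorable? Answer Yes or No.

No

C, D, E, G, H are mutually adjacent (a clique of size 5), so at least 5 colors are needed.
So 4 colors are not enough.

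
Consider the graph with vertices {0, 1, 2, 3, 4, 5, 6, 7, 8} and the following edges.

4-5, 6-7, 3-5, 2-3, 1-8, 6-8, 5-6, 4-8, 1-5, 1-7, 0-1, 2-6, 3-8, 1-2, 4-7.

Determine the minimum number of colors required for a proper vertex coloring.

3 and 5 are adjacent, so at least 2 colors are needed.
A valid assignment using 2 colors: 0=b, 1=a, 2=b, 3=a, 4=a, 5=b, 6=a, 7=b, 8=b. Every edge joins two different colors.

2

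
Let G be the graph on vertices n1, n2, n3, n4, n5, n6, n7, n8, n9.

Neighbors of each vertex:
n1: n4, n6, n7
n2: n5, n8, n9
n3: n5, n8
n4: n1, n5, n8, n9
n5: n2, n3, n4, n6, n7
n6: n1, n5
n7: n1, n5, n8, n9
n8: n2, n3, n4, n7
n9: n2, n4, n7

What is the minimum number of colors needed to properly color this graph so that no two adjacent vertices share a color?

n2 and n8 are adjacent, so at least 2 colors are needed.
2 colors suffice: n1=1, n2=2, n3=2, n4=2, n5=1, n6=2, n7=2, n8=1, n9=1. Each edge has distinct colors on its endpoints.

2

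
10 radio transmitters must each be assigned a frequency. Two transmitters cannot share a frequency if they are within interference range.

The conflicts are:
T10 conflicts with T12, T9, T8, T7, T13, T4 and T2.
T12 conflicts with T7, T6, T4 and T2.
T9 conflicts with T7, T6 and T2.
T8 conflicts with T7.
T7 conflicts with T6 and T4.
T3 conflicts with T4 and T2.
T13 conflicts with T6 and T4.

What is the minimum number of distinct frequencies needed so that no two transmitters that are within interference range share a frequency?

T10, T12, T7, T4 all conflict with each other, so at least 4 frequencies are needed.
4 frequencies suffice: frequency 1 → {T10, T3, T6}; frequency 2 → {T7, T13, T2}; frequency 3 → {T9, T8, T4}; frequency 4 → {T12}. No two conflicting transmitters share a frequency.

4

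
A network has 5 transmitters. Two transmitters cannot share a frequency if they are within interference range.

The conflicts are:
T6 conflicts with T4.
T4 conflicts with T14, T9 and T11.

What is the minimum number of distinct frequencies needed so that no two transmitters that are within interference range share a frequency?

2

T4 and T11 conflict, so at least 2 frequencies are needed.
2 frequencies suffice: T6=2, T4=1, T14=2, T9=2, T11=2. Every pair that conflicts lands in different frequencies.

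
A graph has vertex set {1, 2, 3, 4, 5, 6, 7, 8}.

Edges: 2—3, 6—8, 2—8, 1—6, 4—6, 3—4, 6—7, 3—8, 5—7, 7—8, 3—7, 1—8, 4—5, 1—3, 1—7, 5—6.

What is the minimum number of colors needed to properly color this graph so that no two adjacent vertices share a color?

4

1, 3, 7, 8 are pairwise adjacent (a clique of size 4), so at least 4 colors are needed.
One proper 4-coloring: 1=d, 2=c, 3=a, 4=c, 5=b, 6=a, 7=c, 8=b. No two adjacent vertices share a color.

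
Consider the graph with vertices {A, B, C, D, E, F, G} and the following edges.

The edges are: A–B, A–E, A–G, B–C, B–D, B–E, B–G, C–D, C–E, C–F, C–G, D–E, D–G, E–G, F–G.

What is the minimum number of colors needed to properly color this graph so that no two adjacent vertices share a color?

5

B, C, D, E, G are pairwise adjacent (a clique of size 5), so at least 5 colors are needed.
5 colors suffice: A=3, B=4, C=3, D=5, E=2, F=2, G=1. Every edge joins two different colors.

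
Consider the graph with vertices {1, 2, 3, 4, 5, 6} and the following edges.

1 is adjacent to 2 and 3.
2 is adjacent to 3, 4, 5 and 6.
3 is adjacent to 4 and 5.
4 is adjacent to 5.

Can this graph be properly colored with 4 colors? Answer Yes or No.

The chromatic number is 4. 2, 3, 4, 5 are mutually adjacent (a clique of size 4), so at least 4 colors are needed.
4 colors suffice: color a → {2}; color b → {3, 6}; color c → {1, 5}; color d → {4}.
That is already a proper 4-coloring.

Yes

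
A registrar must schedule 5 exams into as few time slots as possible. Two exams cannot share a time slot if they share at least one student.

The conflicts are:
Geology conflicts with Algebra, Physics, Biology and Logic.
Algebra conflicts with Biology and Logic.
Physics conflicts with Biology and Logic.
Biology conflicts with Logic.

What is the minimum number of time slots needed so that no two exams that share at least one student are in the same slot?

Geology, Algebra, Biology, Logic pairwise conflict, so at least 4 time slots are needed.
4 time slots suffice: Geology=1, Algebra=4, Physics=4, Biology=2, Logic=3. No two conflicting exams share a time slot.

4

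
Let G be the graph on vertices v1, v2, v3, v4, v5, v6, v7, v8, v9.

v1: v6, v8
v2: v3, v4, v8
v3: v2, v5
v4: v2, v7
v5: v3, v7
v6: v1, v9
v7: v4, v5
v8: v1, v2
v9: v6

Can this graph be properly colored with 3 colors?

The chromatic number is 3. The cycle v5-v3-v2-v4-v7-v5 has odd length 5, so it cannot be 2-colored; at least 3 colors are needed.
3 colors suffice: color 1 → {v1, v2, v5, v9}; color 2 → {v3, v4, v6, v8}; color 3 → {v7}.
That is already a proper 3-coloring.

Yes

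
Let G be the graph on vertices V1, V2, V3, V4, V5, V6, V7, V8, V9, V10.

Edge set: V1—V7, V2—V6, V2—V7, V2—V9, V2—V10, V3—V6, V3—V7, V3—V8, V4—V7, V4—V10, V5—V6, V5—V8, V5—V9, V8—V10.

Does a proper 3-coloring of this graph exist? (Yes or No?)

The chromatic number is 3. The cycle V10-V2-V9-V5-V8-V10 has odd length 5, so it cannot be 2-colored; at least 3 colors are needed.
One proper 3-coloring: V1=2, V2=2, V3=2, V4=2, V5=2, V6=1, V7=1, V8=1, V9=1, V10=3.
That is already a proper 3-coloring.

Yes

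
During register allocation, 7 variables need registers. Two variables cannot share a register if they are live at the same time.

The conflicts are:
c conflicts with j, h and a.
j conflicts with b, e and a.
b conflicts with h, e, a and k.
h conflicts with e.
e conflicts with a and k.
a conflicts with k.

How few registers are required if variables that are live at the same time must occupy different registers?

4

b, e, a, k pairwise conflict, so at least 4 registers are needed.
A valid assignment using 4 registers: c=1, j=4, b=1, h=3, e=2, a=3, k=4. No two conflicting variables share a register.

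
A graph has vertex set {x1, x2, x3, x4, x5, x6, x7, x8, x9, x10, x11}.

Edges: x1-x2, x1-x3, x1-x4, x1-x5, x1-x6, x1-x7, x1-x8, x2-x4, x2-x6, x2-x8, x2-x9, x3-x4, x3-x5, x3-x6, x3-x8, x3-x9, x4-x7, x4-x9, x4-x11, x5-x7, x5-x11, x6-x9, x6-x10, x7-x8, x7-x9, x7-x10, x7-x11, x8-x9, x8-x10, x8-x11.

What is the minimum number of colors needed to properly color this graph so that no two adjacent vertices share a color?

x3, x6, x9 are pairwise adjacent, so at least 3 colors are needed.
3 colors suffice: color 1 → {x1, x9, x10, x11}; color 2 → {x2, x3, x7}; color 3 → {x4, x5, x6, x8}. Every edge joins two different colors.

3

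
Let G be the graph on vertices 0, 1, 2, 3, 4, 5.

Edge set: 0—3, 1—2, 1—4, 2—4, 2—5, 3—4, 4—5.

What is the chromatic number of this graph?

3

2, 4, 5 are pairwise adjacent, so at least 3 colors are needed.
3 colors suffice: color a → {0, 4}; color b → {2, 3}; color c → {1, 5}. No two adjacent vertices share a color.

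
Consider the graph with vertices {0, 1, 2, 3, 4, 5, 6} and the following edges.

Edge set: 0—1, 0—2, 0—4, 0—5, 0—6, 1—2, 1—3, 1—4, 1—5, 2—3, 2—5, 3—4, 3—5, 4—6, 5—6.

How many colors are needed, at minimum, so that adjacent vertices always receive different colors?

4

0, 1, 2, 5 are mutually adjacent (a clique of size 4), so at least 4 colors are needed.
4 colors suffice: color red → {0, 3}; color blue → {1, 6}; color green → {4, 5}; color yellow → {2}. Each edge has distinct colors on its endpoints.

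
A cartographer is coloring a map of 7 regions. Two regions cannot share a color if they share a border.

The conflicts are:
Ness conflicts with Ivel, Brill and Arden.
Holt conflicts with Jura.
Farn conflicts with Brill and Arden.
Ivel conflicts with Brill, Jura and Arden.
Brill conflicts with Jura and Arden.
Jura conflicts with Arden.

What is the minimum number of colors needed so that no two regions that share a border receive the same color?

Ness, Ivel, Brill, Arden pairwise conflict, so at least 4 colors are needed.
4 colors suffice: color 1 → {Holt, Brill}; color 2 → {Arden}; color 3 → {Farn, Ivel}; color 4 → {Ness, Jura}. No two conflicting regions share a color.

4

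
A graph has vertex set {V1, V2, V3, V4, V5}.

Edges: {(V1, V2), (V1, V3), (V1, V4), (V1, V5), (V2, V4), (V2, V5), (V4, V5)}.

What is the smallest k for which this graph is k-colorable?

V1, V2, V4, V5 form a clique, so at least 4 colors are needed.
4 colors suffice: color R → {V1}; color B → {V3, V4}; color G → {V5}; color Y → {V2}. Each edge has distinct colors on its endpoints.

4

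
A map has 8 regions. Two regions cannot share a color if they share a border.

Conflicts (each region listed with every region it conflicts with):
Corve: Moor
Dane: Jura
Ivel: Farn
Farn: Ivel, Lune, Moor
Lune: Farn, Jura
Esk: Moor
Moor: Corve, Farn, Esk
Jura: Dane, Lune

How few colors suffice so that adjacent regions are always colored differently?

Farn and Lune conflict, so at least 2 colors are needed.
2 colors suffice: color 1 → {Corve, Farn, Esk, Jura}; color 2 → {Dane, Ivel, Lune, Moor}. Each listed conflict is separated.

2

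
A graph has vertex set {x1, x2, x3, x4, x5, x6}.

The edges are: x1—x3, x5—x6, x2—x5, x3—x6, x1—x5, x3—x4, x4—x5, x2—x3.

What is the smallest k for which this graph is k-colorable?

2

x3 and x4 are adjacent, so at least 2 colors are needed.
2 colors suffice: color 1 → {x3, x5}; color 2 → {x1, x2, x4, x6}. Each edge has distinct colors on its endpoints.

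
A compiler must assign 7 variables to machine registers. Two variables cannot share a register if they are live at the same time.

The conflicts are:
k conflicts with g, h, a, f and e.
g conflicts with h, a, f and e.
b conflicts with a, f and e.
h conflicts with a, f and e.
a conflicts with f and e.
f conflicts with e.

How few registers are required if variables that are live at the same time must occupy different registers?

6

k, g, h, a, f, e all conflict with each other, so at least 6 registers are needed.
6 registers suffice: register 1 → {e}; register 2 → {f}; register 3 → {a}; register 4 → {g, b}; register 5 → {h}; register 6 → {k}. No two conflicting variables share a register.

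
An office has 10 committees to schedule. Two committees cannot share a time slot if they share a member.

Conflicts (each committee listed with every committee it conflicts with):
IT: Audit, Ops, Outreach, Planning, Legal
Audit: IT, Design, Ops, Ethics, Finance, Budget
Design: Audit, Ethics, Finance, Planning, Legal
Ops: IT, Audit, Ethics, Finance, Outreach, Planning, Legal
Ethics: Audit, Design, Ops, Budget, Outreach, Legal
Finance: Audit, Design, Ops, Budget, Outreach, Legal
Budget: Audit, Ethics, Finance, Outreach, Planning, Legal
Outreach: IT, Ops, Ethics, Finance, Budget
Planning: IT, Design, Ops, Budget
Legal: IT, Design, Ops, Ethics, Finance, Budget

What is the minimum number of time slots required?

3

IT, Audit, Ops pairwise conflict, so at least 3 time slots are needed.
3 time slots suffice: time slot 1 → {Design, Ops, Budget}; time slot 2 → {Audit, Outreach, Planning, Legal}; time slot 3 → {IT, Ethics, Finance}. Each listed conflict is separated.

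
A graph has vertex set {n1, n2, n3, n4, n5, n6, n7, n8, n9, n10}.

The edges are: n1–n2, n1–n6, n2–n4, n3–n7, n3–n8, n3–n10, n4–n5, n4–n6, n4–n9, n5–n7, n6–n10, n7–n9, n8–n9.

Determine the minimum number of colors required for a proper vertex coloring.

n8 and n9 are adjacent, so at least 2 colors are needed.
2 colors suffice: color 1 → {n1, n4, n7, n8, n10}; color 2 → {n2, n3, n5, n6, n9}. Every edge joins two different colors.

2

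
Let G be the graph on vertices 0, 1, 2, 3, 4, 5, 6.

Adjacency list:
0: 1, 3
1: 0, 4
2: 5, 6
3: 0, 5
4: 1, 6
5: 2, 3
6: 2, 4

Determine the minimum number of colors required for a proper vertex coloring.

3

The cycle 3-5-2-6-4-1-0-3 has odd length 7, so it cannot be 2-colored; at least 3 colors are needed.
One proper 3-coloring: 0=green, 1=red, 2=blue, 3=blue, 4=blue, 5=red, 6=red. Every edge joins two different colors.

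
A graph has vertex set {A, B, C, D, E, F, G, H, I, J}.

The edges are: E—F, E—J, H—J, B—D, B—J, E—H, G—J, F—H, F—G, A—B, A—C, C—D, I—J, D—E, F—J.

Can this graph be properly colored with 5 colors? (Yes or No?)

Yes

The chromatic number is 4. E, F, H, J are pairwise adjacent (a clique of size 4), so at least 4 colors are needed.
4 colors suffice: color 1 → {A, D, J}; color 2 → {B, C, F, I}; color 3 → {E, G}; color 4 → {H}.
Since 5 ≥ 4, a proper 5-coloring certainly exists.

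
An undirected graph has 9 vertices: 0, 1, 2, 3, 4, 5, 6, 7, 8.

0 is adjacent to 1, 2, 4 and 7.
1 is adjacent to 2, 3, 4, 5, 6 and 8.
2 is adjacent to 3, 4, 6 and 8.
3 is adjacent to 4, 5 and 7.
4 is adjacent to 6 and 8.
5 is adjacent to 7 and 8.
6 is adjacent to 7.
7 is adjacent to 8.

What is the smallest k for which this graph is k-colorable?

0, 1, 2, 4 form a clique, so at least 4 colors are needed.
One proper 4-coloring: 0=yellow, 1=red, 2=blue, 3=yellow, 4=green, 5=blue, 6=yellow, 7=red, 8=yellow. Every edge joins two different colors.

4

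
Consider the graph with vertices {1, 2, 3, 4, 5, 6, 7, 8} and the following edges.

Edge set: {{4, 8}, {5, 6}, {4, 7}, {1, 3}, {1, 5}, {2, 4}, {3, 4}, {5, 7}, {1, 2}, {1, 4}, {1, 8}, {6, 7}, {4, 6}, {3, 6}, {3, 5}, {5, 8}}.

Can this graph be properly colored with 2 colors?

1, 2, 4 form a triangle, so at least 3 colors are needed.
So 2 colors are not enough.

No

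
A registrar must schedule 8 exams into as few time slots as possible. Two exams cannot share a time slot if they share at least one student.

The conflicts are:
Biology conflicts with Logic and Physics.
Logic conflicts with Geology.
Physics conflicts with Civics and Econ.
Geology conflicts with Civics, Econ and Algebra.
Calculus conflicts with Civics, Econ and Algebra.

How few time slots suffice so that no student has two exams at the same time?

3

The cycle Logic-Geology-Civics-Physics-Biology-Logic has odd length 5, so it cannot be 2-colored; at least 3 time slots are needed.
3 time slots suffice: Biology=3, Logic=2, Physics=1, Geology=1, Calculus=1, Civics=2, Econ=2, Algebra=2. Every pair that conflicts lands in different time slots.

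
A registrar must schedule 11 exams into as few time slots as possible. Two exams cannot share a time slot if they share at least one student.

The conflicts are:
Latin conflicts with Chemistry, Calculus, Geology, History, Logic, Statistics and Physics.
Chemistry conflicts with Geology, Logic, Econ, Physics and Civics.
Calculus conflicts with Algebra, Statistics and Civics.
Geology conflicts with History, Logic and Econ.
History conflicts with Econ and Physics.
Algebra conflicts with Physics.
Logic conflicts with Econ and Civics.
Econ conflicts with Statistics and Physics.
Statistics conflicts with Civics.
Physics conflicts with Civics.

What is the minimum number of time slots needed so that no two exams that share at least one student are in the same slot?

4

Chemistry, Geology, Logic, Econ pairwise conflict, so at least 4 time slots are needed.
4 time slots suffice: time slot 1 → {Latin, Algebra, Econ, Civics}; time slot 2 → {Chemistry, Calculus, History}; time slot 3 → {Geology, Statistics, Physics}; time slot 4 → {Logic}. Every pair that conflicts lands in different time slots.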